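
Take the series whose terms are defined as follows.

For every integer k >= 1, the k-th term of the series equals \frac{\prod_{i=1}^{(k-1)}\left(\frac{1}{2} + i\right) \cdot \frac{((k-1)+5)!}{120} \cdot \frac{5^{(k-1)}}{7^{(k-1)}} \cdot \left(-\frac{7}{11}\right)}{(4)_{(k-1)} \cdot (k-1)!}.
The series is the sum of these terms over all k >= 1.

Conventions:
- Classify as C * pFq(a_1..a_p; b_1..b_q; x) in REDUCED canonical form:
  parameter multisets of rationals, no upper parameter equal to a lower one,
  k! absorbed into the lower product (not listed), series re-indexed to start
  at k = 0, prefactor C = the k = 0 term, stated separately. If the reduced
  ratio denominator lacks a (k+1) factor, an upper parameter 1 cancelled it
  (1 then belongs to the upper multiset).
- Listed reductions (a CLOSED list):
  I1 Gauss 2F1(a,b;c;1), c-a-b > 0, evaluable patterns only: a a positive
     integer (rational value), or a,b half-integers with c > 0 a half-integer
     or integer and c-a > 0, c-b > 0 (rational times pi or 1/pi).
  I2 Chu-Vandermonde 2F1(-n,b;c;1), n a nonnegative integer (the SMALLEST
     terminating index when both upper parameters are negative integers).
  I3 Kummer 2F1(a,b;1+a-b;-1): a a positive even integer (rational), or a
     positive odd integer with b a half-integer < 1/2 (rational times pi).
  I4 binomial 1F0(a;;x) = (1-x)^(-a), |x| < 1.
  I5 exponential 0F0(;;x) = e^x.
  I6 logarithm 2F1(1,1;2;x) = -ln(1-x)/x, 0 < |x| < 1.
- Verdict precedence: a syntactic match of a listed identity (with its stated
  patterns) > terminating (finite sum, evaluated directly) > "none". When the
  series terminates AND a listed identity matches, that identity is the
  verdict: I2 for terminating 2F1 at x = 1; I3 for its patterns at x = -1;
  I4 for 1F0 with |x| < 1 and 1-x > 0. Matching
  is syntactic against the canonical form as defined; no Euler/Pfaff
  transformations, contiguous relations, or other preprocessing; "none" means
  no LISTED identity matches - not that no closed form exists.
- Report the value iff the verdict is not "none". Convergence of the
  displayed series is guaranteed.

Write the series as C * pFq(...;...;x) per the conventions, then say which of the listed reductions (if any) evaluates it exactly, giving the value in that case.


x = \frac{5}{7} here; the reduced form reads 2F1, upper {\frac{3}{2}, 6}, lower {4}, C = -\frac{7}{11}. Verdict: none. A 2F1 with upper {\frac{3}{2}, 6} fits none of I1-I6 at x = \frac{5}{7}; the sum runs forever.

Structural cue: from the first term -\frac{7}{11}: the two geometric factors (C = -7/11) combine into one argument.
Adjacent-term ratio: r(k) = \frac{5}{7} * (k+\frac{3}{2}) (k+6) / [(k+4) (k+1)] - rational in k. x = \frac{5}{7}; t_0 = -\frac{7}{11}; negate the roots.


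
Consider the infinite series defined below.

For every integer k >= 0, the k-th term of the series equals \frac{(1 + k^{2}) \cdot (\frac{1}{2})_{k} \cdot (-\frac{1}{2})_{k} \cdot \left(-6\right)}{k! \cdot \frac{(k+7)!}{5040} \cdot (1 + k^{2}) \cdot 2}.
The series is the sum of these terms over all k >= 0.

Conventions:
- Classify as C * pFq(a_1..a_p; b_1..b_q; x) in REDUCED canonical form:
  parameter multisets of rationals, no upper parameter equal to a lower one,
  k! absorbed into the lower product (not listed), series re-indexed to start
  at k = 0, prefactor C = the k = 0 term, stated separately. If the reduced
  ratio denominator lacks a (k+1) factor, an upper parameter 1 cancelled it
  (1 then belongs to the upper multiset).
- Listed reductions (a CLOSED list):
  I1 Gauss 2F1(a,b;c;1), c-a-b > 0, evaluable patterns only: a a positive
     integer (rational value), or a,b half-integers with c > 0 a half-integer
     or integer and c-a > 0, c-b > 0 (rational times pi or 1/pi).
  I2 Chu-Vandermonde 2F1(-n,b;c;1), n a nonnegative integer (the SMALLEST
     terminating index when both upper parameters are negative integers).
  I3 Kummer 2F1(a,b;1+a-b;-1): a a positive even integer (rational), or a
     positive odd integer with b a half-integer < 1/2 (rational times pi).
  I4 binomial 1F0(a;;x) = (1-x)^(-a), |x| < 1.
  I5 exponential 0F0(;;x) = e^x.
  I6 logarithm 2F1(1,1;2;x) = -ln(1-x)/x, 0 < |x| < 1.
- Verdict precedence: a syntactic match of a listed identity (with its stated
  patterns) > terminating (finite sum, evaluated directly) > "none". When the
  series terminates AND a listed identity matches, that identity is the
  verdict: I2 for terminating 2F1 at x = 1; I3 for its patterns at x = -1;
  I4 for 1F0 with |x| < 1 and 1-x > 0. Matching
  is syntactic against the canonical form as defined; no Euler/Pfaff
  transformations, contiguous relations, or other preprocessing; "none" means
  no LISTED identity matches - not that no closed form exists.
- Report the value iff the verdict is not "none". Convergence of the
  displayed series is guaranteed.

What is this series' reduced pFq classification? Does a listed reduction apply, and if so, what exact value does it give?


Structural cue: from the first term -3: striking the common factor k^2 + 1 reduces the term (C = -3, x = 1).
Ratio: r(k) = 1 * (k-\frac{1}{2}) (k+\frac{1}{2}) / [(k+8) (k+1)] - poly over poly, x = 1 from leading terms; C = -3 at k = 0.

At argument 1: a 2F1 with upper {-\frac{1}{2}, \frac{1}{2}}, lower {8}, scaled by C = -3. Verdict: this is Gauss's theorem I1 (half-integer case) (x = 1; upper {-\frac{1}{2}, \frac{1}{2}} half-integers, c = 8 in the evaluable pattern). Exact value: \left(-\frac{8388608}{920205}\right) / \pi.


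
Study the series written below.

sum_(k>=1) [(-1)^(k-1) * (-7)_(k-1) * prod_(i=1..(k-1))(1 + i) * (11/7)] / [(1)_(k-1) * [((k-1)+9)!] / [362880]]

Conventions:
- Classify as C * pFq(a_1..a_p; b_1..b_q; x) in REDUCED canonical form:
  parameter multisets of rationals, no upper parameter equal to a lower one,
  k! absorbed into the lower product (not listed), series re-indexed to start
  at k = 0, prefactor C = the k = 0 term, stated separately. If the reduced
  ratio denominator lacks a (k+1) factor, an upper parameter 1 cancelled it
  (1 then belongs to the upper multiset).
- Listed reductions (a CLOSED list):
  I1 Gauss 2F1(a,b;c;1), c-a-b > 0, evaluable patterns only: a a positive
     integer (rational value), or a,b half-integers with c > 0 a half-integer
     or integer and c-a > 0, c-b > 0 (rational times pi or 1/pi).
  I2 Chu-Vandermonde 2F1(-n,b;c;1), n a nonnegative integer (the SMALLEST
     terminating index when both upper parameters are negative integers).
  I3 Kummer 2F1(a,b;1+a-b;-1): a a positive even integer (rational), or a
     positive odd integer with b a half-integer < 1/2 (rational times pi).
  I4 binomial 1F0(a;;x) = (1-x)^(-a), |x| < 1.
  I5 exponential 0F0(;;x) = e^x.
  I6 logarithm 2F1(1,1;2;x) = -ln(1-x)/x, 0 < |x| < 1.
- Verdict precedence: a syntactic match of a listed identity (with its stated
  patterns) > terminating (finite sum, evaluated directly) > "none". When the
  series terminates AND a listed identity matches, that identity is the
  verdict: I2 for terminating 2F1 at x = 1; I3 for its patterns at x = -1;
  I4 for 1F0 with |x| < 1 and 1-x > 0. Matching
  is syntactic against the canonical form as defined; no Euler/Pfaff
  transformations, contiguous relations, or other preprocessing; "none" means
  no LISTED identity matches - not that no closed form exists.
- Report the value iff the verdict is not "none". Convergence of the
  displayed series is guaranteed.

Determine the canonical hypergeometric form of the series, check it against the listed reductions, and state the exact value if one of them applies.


Prefactor 11/7, argument -1: 2F1 with upper {-7, 2} over lower {10}. Verdict: Kummer's theorem (I3) fires (x = -1; c = 10 equals 1+a-b for upper {-7, 2}: listed pattern). Exact value: 99/14.

Key observation: x = (-1) and (1)_k (C = 11/7, x = -1) is k! itself.
Adjacent-term ratio: r(k) = (-1) * (k-7) (k+2) / [(k+10) (k+1)] - rational in k. x = (-1); t_0 = 11/7; negate the roots.


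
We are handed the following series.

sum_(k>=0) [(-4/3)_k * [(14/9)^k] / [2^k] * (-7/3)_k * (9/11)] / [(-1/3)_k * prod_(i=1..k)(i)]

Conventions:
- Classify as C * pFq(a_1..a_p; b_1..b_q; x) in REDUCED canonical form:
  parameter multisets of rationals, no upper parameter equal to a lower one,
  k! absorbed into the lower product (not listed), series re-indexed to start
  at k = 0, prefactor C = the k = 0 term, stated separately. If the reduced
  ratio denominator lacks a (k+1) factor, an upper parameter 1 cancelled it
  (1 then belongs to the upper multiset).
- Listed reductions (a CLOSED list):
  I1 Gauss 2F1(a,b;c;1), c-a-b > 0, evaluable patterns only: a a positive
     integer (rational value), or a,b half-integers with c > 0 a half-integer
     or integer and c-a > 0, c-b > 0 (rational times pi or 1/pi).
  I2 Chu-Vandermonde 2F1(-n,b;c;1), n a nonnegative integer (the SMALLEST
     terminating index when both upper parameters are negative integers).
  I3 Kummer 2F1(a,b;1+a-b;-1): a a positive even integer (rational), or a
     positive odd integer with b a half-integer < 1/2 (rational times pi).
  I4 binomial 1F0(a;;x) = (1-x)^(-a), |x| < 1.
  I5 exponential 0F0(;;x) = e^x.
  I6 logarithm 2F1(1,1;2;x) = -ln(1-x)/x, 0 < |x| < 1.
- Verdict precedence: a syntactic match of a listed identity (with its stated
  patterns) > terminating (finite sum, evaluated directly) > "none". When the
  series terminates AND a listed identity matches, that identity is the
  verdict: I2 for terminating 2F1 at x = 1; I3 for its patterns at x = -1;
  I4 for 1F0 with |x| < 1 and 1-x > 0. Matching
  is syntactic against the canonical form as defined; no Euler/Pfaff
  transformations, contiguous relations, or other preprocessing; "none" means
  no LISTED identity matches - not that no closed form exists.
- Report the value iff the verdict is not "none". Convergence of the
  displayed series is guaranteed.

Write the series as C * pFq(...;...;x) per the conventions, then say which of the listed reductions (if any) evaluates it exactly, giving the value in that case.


With C = 9/11: the canonical form is 2F1(-7/3, -4/3; -1/3; 7/9). Verdict: none. No listed pattern accepts 2F1(-7/3, -4/3; -1/3; 7/9).

Key step: t_0 being 9/11, the two k-th powers (prefactor 9/11) combine into one argument.
Consecutive-term ratio: r(k) = (7/9) * (k-7/3) (k-4/3) / [(k-1/3) (k+1)] - rational; roots negated = parameters, x = (7/9), C = 9/11.


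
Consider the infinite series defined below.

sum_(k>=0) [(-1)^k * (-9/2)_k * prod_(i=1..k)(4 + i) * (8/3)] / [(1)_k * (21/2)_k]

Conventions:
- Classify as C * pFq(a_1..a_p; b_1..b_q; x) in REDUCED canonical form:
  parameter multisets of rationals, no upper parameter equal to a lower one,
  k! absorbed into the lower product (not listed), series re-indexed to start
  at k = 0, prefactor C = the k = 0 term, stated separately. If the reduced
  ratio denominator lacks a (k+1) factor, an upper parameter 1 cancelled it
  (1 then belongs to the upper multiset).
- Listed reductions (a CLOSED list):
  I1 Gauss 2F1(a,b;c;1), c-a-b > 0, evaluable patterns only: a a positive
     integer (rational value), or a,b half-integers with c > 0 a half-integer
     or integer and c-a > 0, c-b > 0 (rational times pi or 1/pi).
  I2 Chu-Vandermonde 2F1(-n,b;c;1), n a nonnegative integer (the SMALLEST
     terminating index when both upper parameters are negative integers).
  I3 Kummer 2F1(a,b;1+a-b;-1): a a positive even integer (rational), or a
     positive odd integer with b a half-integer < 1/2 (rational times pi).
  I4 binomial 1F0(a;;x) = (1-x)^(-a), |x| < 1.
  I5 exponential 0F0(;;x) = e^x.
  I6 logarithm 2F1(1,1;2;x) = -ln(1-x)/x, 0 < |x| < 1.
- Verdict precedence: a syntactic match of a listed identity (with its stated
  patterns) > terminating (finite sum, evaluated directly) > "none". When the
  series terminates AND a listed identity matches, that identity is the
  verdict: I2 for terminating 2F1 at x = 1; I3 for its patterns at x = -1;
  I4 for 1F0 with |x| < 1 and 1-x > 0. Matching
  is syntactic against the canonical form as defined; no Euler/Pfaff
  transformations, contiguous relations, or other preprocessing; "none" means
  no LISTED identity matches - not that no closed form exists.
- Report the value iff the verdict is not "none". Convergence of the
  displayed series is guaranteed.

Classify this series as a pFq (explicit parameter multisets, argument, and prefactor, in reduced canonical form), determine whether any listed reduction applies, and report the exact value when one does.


Classification (C = 8/3): 2F1 with upper {-9/2, 5}, lower {21/2}, argument x = -1. Verdict: Kummer (I3) applies (x = -1; c = 21/2 equals 1+a-b for upper {-9/2, 5}: listed pattern). Value: (692835/131072) * pi.

Key observation: from the first term 8/3: (1)_k (C = 8/3, x = -1) is k! itself.
Ratio: r(k) = (-1) * (k-9/2) (k+5) / [(k+21/2) (k+1)] - rational in k. x = (-1); t_0 = 8/3; negate the roots.


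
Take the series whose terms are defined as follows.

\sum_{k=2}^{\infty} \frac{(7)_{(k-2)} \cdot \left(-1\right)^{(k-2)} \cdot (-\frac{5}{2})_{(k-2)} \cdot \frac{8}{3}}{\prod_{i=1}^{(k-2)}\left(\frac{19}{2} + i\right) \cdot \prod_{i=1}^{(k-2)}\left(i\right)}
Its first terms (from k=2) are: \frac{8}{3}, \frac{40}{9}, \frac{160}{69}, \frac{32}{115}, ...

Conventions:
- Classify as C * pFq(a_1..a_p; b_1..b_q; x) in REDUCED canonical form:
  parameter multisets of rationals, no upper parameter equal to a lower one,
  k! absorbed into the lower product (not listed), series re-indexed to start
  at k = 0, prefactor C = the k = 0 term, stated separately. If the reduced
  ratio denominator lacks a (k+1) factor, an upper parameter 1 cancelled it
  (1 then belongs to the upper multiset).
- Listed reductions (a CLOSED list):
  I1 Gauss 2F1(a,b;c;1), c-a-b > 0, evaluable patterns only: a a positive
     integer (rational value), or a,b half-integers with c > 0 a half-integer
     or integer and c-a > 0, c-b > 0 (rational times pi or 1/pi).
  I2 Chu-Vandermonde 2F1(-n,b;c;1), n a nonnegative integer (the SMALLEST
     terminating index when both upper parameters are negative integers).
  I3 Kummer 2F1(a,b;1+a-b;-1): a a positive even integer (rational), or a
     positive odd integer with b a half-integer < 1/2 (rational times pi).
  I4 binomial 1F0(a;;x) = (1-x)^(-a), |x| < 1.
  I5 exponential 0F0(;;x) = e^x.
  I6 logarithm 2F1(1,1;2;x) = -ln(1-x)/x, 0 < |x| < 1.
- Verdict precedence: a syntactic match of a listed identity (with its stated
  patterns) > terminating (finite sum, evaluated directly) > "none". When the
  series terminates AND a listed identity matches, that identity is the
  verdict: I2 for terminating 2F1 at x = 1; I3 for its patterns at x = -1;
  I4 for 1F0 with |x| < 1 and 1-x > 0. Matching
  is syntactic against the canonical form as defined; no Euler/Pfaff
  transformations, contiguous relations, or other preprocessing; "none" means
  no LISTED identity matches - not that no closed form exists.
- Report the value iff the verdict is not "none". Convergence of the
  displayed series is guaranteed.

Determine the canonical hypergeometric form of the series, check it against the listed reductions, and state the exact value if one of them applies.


Reduced: x = -1, 2F1, upper = {-\frac{5}{2}, 7}, lower = {\frac{21}{2}}, C = \frac{8}{3}. Verdict (x = -1): the Kummer evaluation I3 applies (x = -1; c = \frac{21}{2} equals 1+a-b for upper {-\frac{5}{2}, 7}: listed pattern). Exact value: \frac{1616615}{524288} \cdot \pi.

Structural cue: from the first term \frac{8}{3}: the product of the first k integers (C = 8/3) is k!.
Term ratio: r(k) = -1 * (k-\frac{5}{2}) (k+7) / [(k+\frac{21}{2}) (k+1)] ; factor over Q: parameters, x = -1, and C = \frac{8}{3}.


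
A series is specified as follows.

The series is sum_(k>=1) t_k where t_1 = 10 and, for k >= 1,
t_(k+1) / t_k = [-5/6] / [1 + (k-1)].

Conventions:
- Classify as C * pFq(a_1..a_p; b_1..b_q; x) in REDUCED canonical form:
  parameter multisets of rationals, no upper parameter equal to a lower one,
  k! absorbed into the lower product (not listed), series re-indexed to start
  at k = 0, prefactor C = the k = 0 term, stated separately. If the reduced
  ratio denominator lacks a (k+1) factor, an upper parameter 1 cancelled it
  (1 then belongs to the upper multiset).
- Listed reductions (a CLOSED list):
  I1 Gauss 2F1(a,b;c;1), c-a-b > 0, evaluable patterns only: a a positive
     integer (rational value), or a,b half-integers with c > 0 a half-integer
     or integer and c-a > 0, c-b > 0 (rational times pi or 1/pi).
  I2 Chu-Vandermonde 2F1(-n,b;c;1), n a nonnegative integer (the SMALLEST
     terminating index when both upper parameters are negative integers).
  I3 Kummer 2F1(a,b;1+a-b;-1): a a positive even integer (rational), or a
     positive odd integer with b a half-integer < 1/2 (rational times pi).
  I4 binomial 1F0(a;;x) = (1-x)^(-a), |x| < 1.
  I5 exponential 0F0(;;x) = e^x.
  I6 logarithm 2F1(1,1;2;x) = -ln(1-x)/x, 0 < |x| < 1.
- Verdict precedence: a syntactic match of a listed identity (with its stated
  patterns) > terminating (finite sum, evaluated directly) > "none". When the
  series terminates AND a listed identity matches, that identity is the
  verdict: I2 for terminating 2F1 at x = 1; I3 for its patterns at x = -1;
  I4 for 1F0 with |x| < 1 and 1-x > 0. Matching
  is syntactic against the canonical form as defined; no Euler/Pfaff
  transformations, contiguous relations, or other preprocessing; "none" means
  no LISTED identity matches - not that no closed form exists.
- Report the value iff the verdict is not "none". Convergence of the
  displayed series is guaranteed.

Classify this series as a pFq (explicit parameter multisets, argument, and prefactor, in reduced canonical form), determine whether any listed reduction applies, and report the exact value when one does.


Prefactor 10, argument -5/6: 0F0 with upper {-} over lower {-}. Verdict: exponential (I5) fires (the 0F0 exponential series at x = -5/6). Its exact value is 10 * e^(-5/6).

The tell: t_0 = 10 here, and factor the ratio over Q (C = 10, x = -5/6): negated roots = parameters.
Step ratio: r(k) = (-5/6) * 1 / [(k+1)] ; factor over Q: parameters, x = (-5/6), and C = 10.


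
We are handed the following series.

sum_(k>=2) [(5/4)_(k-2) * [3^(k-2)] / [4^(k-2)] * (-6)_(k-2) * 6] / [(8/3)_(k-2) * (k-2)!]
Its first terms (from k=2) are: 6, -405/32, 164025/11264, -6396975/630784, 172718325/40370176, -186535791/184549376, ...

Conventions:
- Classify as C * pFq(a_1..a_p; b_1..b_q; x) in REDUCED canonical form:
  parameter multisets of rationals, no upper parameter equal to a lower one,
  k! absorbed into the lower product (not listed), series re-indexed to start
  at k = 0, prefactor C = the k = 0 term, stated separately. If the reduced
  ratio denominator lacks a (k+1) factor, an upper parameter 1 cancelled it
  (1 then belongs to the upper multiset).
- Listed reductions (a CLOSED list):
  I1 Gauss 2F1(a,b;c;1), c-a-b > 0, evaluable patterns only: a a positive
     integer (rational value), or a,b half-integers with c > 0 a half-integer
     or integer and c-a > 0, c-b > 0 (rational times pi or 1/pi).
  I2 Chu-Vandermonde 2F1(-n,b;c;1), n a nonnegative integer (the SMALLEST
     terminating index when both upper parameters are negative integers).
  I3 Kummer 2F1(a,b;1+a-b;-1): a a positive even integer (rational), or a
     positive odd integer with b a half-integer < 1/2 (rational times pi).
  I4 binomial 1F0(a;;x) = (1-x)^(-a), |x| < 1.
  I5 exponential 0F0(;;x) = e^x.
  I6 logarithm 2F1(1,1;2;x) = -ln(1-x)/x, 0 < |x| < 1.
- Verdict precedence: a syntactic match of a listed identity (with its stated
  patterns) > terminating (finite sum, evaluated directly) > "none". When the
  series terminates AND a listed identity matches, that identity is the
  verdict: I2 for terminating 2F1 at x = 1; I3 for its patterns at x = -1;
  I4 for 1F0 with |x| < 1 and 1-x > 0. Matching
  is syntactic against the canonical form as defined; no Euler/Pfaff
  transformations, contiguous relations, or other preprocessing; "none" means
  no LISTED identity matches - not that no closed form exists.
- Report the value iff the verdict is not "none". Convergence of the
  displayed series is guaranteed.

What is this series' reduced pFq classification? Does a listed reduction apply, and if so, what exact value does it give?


The series (x = 3/4) is 2F1: upper {-6, 5/4}, lower {8/3}, prefactor 6. Verdict: terminating (-6 upstairs). 7 nonzero terms in all; added directly. Value: 1079080212675/950798385152.

The tell: t_0 = 6 here, and the two geometric factors (C = 6, x = 3/4) combine into one argument.
Term ratio: r(k) = (3/4) * (k-6) (k+5/4) / [(k+8/3) (k+1)] - rational; roots negated = parameters, x = (3/4), C = 6.


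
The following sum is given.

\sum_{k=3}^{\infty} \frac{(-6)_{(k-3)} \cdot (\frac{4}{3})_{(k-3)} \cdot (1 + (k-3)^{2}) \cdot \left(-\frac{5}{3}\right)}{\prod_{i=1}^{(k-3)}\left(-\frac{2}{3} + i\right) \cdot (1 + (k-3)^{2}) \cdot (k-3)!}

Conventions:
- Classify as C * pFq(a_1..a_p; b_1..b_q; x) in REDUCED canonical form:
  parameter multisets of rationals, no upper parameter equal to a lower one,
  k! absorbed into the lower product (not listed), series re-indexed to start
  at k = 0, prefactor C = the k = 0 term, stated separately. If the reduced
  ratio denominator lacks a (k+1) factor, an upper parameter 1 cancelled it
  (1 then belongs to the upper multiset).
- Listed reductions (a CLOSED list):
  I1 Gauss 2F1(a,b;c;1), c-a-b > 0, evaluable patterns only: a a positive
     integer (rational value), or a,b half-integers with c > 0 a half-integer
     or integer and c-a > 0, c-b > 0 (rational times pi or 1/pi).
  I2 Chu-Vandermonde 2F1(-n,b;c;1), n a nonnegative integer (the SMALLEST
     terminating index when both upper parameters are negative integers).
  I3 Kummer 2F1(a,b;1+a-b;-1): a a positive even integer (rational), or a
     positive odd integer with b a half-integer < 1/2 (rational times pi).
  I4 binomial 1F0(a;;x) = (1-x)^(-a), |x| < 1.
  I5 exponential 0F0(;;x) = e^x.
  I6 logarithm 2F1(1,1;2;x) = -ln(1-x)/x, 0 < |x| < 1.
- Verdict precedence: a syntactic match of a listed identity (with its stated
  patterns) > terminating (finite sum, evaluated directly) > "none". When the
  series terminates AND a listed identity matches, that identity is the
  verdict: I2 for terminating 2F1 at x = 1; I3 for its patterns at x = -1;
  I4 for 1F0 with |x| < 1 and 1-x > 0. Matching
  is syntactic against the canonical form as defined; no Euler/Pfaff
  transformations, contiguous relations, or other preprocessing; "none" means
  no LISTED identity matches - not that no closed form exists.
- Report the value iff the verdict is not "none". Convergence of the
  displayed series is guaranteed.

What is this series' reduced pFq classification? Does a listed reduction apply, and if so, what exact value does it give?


This is -\frac{5}{3} * 2F1(-6, \frac{4}{3}; \frac{1}{3}; 1) in reduced canonical form. Verdict at x = 1: Chu-Vandermonde (I2) matches (terminating 2F1 at x = 1 with n = 6, b = 4/3, c = \frac{1}{3}). Exact value: 0.

Key step: t_0 being -\frac{5}{3}, the lower running product (C = -5/3, x = 1) is a rising factorial.
Term ratio: r(k) = 1 * (k-6) (k+\frac{4}{3}) / [(k+\frac{1}{3}) (k+1)] - poly over poly, x = 1 from leading terms; C = -\frac{5}{3} at k = 0.


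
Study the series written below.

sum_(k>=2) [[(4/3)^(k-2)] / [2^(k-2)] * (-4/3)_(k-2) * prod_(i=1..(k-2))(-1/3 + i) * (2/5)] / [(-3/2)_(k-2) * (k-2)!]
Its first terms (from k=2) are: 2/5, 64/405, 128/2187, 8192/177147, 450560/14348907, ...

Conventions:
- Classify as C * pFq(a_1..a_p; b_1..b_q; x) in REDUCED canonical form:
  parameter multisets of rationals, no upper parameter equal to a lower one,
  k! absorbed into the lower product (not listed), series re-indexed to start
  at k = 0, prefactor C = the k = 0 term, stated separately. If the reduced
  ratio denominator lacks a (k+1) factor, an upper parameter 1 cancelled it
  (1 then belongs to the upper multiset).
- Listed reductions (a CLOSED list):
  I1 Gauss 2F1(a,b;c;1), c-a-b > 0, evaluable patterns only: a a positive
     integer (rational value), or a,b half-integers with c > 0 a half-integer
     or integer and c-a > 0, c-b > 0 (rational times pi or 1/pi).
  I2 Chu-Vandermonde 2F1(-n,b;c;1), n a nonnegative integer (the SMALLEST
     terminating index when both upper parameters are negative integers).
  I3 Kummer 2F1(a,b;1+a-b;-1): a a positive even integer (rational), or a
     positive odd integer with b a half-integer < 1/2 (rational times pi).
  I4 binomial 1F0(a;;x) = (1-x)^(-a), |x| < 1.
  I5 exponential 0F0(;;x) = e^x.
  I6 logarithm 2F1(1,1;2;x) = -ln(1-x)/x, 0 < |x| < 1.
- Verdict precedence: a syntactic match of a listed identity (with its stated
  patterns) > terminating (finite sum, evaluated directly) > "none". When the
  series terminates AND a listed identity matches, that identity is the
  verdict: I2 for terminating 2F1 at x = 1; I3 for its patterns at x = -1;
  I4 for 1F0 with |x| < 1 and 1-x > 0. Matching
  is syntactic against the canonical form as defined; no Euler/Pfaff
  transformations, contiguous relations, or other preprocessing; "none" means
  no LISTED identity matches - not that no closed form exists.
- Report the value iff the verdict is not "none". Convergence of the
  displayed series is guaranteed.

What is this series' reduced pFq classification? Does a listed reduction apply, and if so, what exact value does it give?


Canonical form: C = 2/5 times 2F1 with upper {-4/3, 2/3}, lower {-3/2}, x = 2/3. Verdict: none. A 2F1 with upper {-4/3, 2/3} fits none of I1-I6 at x = 2/3; the sum runs forever.

The tell: t_0 = 2/5 here, and the running product (C = 2/5, x = 2/3) telescopes to a rising factorial.
Ratio: r(k) = (2/3) * (k-4/3) (k+2/3) / [(k-3/2) (k+1)] - rational in k. x = (2/3); t_0 = 2/5; negate the roots.


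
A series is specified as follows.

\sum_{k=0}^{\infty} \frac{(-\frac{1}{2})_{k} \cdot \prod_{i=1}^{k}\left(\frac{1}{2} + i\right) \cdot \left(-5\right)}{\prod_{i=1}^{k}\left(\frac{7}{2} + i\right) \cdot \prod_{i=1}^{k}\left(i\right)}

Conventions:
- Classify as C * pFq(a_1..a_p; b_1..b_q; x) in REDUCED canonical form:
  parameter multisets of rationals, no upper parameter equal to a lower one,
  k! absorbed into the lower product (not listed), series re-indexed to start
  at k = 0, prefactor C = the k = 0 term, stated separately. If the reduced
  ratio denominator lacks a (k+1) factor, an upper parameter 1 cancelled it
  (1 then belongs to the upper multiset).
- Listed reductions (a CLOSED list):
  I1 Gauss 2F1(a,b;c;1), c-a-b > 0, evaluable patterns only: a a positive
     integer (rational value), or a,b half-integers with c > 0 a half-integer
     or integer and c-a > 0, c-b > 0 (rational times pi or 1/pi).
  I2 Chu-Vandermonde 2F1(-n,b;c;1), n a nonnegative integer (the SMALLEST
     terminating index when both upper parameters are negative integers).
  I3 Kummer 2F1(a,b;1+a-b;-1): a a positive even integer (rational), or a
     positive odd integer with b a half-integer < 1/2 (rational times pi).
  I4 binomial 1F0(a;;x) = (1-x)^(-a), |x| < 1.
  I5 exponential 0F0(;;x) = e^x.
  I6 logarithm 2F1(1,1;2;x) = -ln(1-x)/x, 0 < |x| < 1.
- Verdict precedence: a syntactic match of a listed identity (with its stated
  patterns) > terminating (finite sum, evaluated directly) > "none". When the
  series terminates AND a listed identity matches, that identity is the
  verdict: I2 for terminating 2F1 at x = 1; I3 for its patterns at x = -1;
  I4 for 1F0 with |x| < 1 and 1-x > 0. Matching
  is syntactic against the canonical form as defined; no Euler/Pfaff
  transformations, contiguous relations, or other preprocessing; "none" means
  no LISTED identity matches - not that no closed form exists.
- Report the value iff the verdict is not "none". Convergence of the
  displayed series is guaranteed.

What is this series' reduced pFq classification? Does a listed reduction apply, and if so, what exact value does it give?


Key step: t_0 = -5 here, and the lower running product (prefactor -5) is a rising factorial.
Adjacent-term ratio: r(k) = 1 * (k-\frac{1}{2}) (k+\frac{3}{2}) / [(k+\frac{9}{2}) (k+1)] - rational in k, leading ratio 1; with t_0 = -5, classification follows.

Reduced: x = 1, 2F1, upper = {-\frac{1}{2}, \frac{3}{2}}, lower = {\frac{9}{2}}, C = -5. Verdict: Gauss's theorem I1 (half-integer case) matches (x = 1; upper {-\frac{1}{2}, \frac{3}{2}} half-integers, c = \frac{9}{2} in the evaluable pattern). Its exact value is \left(-\frac{2625}{2048}\right) \cdot \pi.


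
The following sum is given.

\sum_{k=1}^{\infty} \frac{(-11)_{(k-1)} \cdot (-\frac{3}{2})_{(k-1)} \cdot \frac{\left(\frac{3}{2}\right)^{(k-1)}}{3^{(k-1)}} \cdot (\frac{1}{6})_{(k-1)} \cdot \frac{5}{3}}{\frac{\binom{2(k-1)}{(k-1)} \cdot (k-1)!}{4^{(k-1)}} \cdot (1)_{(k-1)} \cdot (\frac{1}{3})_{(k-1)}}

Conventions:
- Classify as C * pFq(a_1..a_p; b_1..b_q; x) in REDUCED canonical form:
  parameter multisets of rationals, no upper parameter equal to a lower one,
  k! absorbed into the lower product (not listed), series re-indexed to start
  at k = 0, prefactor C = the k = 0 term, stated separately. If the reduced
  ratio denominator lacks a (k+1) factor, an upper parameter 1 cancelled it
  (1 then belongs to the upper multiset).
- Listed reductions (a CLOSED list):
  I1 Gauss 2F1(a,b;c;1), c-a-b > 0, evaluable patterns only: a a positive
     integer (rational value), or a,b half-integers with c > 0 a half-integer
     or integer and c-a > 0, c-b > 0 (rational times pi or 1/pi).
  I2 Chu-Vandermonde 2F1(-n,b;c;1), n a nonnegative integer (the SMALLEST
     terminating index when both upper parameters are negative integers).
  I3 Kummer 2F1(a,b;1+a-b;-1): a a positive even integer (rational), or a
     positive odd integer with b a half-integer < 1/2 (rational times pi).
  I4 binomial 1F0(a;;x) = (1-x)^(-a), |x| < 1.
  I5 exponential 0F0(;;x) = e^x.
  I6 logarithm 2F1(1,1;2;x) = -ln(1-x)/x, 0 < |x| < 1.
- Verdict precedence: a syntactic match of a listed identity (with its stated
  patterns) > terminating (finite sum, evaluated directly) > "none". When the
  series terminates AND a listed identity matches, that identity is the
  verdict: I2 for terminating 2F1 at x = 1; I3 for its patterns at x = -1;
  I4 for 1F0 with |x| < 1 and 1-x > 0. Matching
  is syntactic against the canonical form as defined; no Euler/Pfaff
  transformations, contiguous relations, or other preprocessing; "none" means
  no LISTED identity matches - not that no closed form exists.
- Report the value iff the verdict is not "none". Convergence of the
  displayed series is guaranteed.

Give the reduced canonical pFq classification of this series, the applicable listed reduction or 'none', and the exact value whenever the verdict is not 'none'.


Classification (C = \frac{5}{3}): 3F2 with upper {-11, -\frac{3}{2}, \frac{1}{6}}, lower {\frac{1}{3}, \frac{1}{2}}, argument x = \frac{1}{2}. Verdict: terminating (-11 upstairs). 12 nonzero terms in all; added directly. Hence: \frac{467749996978861}{19932943220736}.

The tell: with t_0 = \frac{5}{3}, (1)_k (C = 5/3) is k! itself.
Ratio: r(k) = \frac{1}{2} * (k-11) (k-\frac{3}{2}) (k+\frac{1}{6}) / [(k+\frac{1}{3}) (k+\frac{1}{2}) (k+1)] - rational in k, leading ratio \frac{1}{2}; with t_0 = \frac{5}{3}, classification follows.


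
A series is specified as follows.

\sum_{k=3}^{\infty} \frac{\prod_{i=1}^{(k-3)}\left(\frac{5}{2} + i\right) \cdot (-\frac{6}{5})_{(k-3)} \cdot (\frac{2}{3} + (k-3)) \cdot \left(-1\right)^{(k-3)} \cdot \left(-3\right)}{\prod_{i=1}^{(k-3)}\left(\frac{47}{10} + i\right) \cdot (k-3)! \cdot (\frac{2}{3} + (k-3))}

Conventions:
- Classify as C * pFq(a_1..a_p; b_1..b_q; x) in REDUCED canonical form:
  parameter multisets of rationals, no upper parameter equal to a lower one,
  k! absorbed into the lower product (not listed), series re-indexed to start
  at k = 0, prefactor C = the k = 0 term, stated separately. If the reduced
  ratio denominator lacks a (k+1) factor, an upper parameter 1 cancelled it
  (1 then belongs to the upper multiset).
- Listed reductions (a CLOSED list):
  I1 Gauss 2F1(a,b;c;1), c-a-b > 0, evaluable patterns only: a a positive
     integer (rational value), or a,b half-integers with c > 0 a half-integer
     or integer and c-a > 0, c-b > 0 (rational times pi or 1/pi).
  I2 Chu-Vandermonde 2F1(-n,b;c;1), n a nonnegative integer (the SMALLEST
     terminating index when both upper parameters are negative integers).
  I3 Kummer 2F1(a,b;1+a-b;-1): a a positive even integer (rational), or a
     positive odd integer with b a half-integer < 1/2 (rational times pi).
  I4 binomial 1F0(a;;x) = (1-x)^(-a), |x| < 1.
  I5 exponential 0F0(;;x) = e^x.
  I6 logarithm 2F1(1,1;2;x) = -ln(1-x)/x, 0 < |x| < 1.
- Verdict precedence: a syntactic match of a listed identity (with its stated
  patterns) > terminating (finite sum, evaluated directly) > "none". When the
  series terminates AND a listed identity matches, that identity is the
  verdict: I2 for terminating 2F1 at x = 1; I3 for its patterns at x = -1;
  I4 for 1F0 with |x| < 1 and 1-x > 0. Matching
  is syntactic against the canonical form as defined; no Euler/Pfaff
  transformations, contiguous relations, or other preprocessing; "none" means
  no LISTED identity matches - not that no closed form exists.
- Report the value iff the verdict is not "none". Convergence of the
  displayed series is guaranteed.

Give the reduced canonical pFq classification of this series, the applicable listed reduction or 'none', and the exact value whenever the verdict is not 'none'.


First insight: x = -1 and the lower running product (C = -3, x = -1) is a rising factorial.
Consecutive-term ratio: r(k) = -1 * (k-\frac{6}{5}) (k+\frac{7}{2}) / [(k+\frac{57}{10}) (k+1)] ; factor over Q: parameters, x = -1, and C = -3.

At argument -1: a 2F1 with upper {-\frac{6}{5}, \frac{7}{2}}, lower {\frac{57}{10}}, scaled by C = -3. Verdict: none. A 2F1 with upper {-\frac{6}{5}, \frac{7}{2}} fits none of I1-I6 at x = -1; the sum runs forever.


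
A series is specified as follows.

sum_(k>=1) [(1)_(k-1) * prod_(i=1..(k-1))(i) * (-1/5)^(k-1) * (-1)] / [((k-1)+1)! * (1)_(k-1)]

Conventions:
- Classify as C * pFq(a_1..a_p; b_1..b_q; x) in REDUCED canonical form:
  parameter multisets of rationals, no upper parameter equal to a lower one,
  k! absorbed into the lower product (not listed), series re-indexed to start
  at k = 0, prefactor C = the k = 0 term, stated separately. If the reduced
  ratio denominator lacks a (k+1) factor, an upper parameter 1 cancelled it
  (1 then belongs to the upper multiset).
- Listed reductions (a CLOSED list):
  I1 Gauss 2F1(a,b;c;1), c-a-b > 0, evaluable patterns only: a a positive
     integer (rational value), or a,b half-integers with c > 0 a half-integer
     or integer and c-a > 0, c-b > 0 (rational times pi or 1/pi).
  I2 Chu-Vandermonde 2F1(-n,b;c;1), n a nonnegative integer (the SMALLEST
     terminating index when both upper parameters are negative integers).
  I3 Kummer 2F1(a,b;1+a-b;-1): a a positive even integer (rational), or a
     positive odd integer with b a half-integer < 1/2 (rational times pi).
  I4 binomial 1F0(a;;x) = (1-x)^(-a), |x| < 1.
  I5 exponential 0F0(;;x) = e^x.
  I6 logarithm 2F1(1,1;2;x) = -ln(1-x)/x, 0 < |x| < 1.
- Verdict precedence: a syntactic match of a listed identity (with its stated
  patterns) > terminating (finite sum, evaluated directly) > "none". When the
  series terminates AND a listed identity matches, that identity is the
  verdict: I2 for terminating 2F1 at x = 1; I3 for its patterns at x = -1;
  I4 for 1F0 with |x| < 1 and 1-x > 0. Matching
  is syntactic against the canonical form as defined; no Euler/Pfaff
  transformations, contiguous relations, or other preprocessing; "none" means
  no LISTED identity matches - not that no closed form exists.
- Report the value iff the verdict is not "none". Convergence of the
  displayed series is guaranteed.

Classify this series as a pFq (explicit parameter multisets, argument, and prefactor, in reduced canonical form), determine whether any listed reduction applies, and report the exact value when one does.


Reduced: x = -1/5, 2F1, upper = {1, 1}, lower = {2}, C = -1. Verdict: this is the I6 logarithm reduction (the logarithm: parameters (1,1;2), x = -1/5). Its exact value is (-5) * ln(6/5).

Key step: t_0 = -1 here, and the running product (prefactor -1) telescopes to a rising factorial.
Consecutive-term ratio: r(k) = (-1/5) * (k+1) (k+1) / [(k+2) (k+1)] - rational; roots negated = parameters, x = (-1/5), C = -1.


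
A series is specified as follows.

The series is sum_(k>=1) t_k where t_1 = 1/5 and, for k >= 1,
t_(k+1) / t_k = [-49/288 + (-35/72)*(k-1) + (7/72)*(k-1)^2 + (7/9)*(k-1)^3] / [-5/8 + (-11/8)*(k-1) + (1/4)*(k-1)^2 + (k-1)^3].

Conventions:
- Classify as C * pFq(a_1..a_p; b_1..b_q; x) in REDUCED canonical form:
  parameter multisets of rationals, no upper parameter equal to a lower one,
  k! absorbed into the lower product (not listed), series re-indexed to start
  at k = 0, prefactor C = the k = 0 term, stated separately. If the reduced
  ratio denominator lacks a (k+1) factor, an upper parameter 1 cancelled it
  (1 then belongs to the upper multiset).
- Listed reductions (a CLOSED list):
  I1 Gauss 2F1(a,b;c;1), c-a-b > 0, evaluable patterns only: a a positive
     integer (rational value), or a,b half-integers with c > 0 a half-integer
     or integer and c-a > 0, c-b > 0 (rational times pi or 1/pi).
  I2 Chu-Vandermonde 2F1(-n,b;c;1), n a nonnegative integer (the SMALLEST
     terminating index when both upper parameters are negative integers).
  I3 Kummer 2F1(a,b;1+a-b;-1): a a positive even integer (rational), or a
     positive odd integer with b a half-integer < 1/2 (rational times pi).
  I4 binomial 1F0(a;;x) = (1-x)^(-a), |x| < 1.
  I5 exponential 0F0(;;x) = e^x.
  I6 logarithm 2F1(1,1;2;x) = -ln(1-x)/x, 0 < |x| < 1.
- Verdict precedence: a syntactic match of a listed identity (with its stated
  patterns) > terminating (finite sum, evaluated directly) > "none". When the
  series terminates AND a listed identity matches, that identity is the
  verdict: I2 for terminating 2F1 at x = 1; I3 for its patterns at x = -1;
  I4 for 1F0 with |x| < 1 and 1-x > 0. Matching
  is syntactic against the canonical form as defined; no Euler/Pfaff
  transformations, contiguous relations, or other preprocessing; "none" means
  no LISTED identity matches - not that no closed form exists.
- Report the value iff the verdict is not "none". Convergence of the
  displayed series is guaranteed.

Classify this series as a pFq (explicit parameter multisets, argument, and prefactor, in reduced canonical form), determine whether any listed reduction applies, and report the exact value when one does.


x = 7/9 here; the reduced form reads 2F1, upper {-7/8, 1/2}, lower {-5/4}, C = 1/5. Verdict: none. No listed pattern accepts 2F1(-7/8, 1/2; -5/4; 7/9).

Key step: t_0 = 1/5 here, and the expanded ratio factors over Q; C = 1/5, x = 7/9, roots give parameters.
Ratio: r(k) = (7/9) * (k-7/8) (k+1/2) / [(k-5/4) (k+1)] - rational in k. x = (7/9); t_0 = 1/5; negate the roots.


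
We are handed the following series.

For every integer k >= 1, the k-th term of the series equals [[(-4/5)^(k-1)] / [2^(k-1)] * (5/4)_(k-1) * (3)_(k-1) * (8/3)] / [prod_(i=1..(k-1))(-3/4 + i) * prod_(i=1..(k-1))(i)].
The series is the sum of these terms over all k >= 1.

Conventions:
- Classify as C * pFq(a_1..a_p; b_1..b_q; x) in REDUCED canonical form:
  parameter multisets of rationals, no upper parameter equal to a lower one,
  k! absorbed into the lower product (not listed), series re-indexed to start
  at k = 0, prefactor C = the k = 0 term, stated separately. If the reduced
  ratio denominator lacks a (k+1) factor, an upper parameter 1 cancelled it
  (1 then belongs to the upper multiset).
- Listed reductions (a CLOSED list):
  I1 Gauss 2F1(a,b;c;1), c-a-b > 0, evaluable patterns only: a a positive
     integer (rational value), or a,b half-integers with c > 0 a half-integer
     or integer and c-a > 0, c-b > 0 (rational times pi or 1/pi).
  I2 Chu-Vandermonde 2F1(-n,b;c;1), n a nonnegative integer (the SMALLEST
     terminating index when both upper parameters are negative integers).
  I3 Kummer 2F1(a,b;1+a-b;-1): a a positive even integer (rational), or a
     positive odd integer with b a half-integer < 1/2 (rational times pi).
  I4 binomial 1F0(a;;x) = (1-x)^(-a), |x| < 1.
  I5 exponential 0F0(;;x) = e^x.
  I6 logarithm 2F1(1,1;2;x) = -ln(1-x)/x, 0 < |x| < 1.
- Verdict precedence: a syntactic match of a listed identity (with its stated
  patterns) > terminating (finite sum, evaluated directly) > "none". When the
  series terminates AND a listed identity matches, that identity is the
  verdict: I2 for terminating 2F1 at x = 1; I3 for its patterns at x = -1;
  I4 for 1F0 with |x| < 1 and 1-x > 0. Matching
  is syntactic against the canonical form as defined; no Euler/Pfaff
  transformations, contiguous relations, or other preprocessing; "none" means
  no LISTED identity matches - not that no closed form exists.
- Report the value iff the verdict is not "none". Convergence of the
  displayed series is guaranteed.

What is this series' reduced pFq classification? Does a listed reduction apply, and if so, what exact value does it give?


The tell: t_0 = 8/3 here, and the lower running product (prefactor 8/3) is a rising factorial.
Adjacent-term ratio: r(k) = (-2/5) * (k+5/4) (k+3) / [(k+1/4) (k+1)] - rational in k, leading ratio (-2/5); with t_0 = 8/3, classification follows.

The series (x = -2/5) is 2F1: upper {5/4, 3}, lower {1/4}, prefactor 8/3. Verdict: none - at argument -2/5 the multisets {5/4, 3} ; {1/4} match no listed identity.
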